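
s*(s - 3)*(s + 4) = s^3 + s^2 - 12*s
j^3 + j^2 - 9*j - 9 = (j - 3)*(j + 1)*(j + 3)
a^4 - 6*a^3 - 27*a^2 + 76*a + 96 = (a - 8)*(a - 3)*(a + 1)*(a + 4)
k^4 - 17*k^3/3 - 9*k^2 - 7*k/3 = k*(k - 7)*(k + 1/3)*(k + 1)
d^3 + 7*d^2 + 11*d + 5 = (d + 1)^2*(d + 5)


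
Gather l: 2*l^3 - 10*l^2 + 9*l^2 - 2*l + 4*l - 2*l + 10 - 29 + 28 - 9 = 2*l^3 - l^2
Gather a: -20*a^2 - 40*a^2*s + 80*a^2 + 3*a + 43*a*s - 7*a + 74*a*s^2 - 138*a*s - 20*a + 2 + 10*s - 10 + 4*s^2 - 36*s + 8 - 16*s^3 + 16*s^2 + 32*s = a^2*(60 - 40*s) + a*(74*s^2 - 95*s - 24) - 16*s^3 + 20*s^2 + 6*s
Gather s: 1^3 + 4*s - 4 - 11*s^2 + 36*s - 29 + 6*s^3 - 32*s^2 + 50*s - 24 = 6*s^3 - 43*s^2 + 90*s - 56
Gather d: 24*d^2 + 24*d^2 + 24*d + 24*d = 48*d^2 + 48*d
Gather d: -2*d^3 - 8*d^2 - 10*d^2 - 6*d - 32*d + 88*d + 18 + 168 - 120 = -2*d^3 - 18*d^2 + 50*d + 66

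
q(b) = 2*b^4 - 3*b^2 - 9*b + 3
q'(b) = 8*b^3 - 6*b - 9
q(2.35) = 26.28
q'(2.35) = 80.72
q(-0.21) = 4.76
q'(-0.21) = -7.81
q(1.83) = -1.09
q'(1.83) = 29.05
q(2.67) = 59.23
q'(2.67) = 127.25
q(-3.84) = 428.19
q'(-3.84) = -438.94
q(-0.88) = 9.80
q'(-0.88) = -9.17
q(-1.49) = 19.61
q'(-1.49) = -26.52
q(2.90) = 93.13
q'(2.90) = 168.71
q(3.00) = 111.00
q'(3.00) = 189.00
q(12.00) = 40935.00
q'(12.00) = 13743.00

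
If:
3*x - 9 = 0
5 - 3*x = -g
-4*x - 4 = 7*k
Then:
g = 4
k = -16/7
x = 3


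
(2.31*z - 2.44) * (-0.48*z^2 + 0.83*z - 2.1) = -1.1088*z^3 + 3.0885*z^2 - 6.8762*z + 5.124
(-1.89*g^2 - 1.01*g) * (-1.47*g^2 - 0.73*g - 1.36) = 2.7783*g^4 + 2.8644*g^3 + 3.3077*g^2 + 1.3736*g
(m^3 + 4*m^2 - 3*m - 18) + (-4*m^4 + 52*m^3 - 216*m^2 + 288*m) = -4*m^4 + 53*m^3 - 212*m^2 + 285*m - 18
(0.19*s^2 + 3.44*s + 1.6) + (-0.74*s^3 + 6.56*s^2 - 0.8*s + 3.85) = -0.74*s^3 + 6.75*s^2 + 2.64*s + 5.45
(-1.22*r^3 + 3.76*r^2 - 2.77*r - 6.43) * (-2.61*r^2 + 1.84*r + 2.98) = 3.1842*r^5 - 12.0584*r^4 + 10.5125*r^3 + 22.8903*r^2 - 20.0858*r - 19.1614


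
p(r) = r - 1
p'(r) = 1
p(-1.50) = -2.50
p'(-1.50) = 1.00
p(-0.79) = -1.79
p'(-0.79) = 1.00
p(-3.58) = -4.58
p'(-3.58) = 1.00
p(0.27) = -0.73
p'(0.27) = 1.00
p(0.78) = -0.22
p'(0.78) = 1.00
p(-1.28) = -2.28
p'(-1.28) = 1.00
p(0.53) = -0.47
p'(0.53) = 1.00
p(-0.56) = -1.56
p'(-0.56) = 1.00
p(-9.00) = -10.00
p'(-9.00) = 1.00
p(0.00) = -1.00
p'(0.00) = 1.00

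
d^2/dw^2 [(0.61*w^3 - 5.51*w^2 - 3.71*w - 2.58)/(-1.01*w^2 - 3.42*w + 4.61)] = (1.77635683940025e-15*w^5 - 3.5527136788005e-15*w^4 - 50.446192*w^3 + 227.426106*w^2 + 79.333116*w + 435.562246)/(1.030301*w^6 + 10.466226*w^5 + 21.332109*w^4 - 55.541484*w^3 - 97.367349*w^2 + 218.046546*w - 97.972181)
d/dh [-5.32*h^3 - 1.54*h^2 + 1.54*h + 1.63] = -15.96*h^2 - 3.08*h + 1.54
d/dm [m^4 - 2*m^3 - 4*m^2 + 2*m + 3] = 4*m^3 - 6*m^2 - 8*m + 2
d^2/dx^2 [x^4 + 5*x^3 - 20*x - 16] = 6*x*(2*x + 5)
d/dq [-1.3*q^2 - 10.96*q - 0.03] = -2.6*q - 10.96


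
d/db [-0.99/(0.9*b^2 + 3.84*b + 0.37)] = (1.782*b + 3.8016)/(0.9*b^2 + 3.84*b + 0.37)^2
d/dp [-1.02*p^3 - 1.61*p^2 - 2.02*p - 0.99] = -3.06*p^2 - 3.22*p - 2.02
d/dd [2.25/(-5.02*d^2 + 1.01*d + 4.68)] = (22.59*d - 2.2725)/(-5.02*d^2 + 1.01*d + 4.68)^2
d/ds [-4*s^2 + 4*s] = 4 - 8*s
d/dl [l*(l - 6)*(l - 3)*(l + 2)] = 4*l^3 - 21*l^2 + 36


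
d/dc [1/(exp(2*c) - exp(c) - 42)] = (1 - 2*exp(c))*exp(c)/(-exp(2*c) + exp(c) + 42)^2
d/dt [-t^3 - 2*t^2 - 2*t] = -3*t^2 - 4*t - 2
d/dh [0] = 0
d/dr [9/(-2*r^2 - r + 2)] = 9*(4*r + 1)/(2*r^2 + r - 2)^2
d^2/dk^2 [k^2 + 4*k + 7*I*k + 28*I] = 2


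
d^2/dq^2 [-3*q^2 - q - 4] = -6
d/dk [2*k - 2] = 2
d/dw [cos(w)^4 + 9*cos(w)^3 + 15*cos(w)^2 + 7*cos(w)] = -(4*cos(w)^3 + 27*cos(w)^2 + 30*cos(w) + 7)*sin(w)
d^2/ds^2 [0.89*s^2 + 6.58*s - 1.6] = 1.78000000000000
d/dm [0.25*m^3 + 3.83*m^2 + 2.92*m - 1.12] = 0.75*m^2 + 7.66*m + 2.92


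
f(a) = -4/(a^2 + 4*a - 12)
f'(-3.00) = -0.04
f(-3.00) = 0.27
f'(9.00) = 0.01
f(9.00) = -0.04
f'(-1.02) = 0.03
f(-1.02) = 0.27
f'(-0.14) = 0.09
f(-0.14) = 0.32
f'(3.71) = 0.17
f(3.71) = -0.24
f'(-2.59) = -0.02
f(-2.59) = 0.26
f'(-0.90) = 0.04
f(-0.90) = 0.27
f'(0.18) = 0.14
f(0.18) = 0.36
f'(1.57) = 2.70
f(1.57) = 1.23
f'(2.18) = 15.42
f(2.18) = -2.72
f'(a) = -4*(-2*a - 4)/(a^2 + 4*a - 12)^2 = 8*(a + 2)/(a^2 + 4*a - 12)^2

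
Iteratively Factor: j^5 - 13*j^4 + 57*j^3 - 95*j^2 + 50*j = (j - 5)*(j^4 - 8*j^3 + 17*j^2 - 10*j) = (j - 5)*(j - 1)*(j^3 - 7*j^2 + 10*j) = (j - 5)^2*(j - 1)*(j^2 - 2*j) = j*(j - 5)^2*(j - 1)*(j - 2)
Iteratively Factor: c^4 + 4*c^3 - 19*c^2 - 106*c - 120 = (c + 3)*(c^3 + c^2 - 22*c - 40) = (c - 5)*(c + 3)*(c^2 + 6*c + 8) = (c - 5)*(c + 3)*(c + 4)*(c + 2)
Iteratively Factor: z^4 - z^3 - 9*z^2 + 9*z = (z - 1)*(z^3 - 9*z) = (z - 1)*(z + 3)*(z^2 - 3*z) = z*(z - 1)*(z + 3)*(z - 3)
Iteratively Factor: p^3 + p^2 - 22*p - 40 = (p + 2)*(p^2 - p - 20) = (p + 2)*(p + 4)*(p - 5)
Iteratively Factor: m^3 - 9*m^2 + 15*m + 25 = (m - 5)*(m^2 - 4*m - 5) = (m - 5)^2*(m + 1)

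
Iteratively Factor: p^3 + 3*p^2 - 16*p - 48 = (p + 4)*(p^2 - p - 12) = (p + 3)*(p + 4)*(p - 4)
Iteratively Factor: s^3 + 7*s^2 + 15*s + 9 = (s + 1)*(s^2 + 6*s + 9) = (s + 1)*(s + 3)*(s + 3)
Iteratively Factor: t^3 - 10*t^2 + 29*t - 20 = (t - 5)*(t^2 - 5*t + 4) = (t - 5)*(t - 1)*(t - 4)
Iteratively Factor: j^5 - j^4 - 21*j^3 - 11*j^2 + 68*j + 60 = (j + 1)*(j^4 - 2*j^3 - 19*j^2 + 8*j + 60) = (j - 5)*(j + 1)*(j^3 + 3*j^2 - 4*j - 12) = (j - 5)*(j + 1)*(j + 2)*(j^2 + j - 6) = (j - 5)*(j - 2)*(j + 1)*(j + 2)*(j + 3)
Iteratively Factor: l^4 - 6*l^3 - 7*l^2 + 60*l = (l)*(l^3 - 6*l^2 - 7*l + 60) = l*(l + 3)*(l^2 - 9*l + 20) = l*(l - 5)*(l + 3)*(l - 4)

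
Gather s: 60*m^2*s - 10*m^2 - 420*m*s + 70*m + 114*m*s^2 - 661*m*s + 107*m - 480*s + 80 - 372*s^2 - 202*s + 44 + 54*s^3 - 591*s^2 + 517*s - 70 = -10*m^2 + 177*m + 54*s^3 + s^2*(114*m - 963) + s*(60*m^2 - 1081*m - 165) + 54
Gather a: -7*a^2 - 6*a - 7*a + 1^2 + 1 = -7*a^2 - 13*a + 2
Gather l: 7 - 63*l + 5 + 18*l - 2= 10 - 45*l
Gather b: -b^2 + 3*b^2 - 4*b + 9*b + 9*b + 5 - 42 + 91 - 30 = 2*b^2 + 14*b + 24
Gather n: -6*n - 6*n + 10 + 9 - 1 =18 - 12*n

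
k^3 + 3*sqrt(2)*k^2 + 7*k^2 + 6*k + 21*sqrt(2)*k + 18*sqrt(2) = (k + 1)*(k + 6)*(k + 3*sqrt(2))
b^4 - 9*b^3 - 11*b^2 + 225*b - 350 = (b - 7)*(b - 5)*(b - 2)*(b + 5)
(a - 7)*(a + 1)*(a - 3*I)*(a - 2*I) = a^4 - 6*a^3 - 5*I*a^3 - 13*a^2 + 30*I*a^2 + 36*a + 35*I*a + 42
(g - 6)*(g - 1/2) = g^2 - 13*g/2 + 3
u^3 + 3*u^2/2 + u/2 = u*(u + 1/2)*(u + 1)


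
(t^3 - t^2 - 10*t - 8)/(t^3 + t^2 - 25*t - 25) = (t^2 - 2*t - 8)/(t^2 - 25)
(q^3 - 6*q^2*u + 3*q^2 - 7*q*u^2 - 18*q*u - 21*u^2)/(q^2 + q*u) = q - 7*u + 3 - 21*u/q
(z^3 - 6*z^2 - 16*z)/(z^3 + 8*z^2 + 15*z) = (z^2 - 6*z - 16)/(z^2 + 8*z + 15)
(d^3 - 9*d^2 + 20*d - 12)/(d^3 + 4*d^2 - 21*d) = (d^3 - 9*d^2 + 20*d - 12)/(d*(d^2 + 4*d - 21))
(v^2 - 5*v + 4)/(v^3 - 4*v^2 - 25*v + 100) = (v - 1)/(v^2 - 25)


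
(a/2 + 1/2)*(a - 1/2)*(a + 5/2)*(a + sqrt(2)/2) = a^4/2 + sqrt(2)*a^3/4 + 3*a^3/2 + 3*a^2/8 + 3*sqrt(2)*a^2/4 - 5*a/8 + 3*sqrt(2)*a/16 - 5*sqrt(2)/16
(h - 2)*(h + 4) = h^2 + 2*h - 8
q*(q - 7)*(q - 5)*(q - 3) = q^4 - 15*q^3 + 71*q^2 - 105*q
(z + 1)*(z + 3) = z^2 + 4*z + 3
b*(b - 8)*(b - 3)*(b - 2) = b^4 - 13*b^3 + 46*b^2 - 48*b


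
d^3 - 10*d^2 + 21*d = d*(d - 7)*(d - 3)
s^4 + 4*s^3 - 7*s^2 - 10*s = s*(s - 2)*(s + 1)*(s + 5)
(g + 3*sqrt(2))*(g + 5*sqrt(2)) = g^2 + 8*sqrt(2)*g + 30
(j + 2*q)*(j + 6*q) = j^2 + 8*j*q + 12*q^2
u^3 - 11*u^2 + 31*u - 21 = (u - 7)*(u - 3)*(u - 1)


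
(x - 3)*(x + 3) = x^2 - 9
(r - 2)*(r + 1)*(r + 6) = r^3 + 5*r^2 - 8*r - 12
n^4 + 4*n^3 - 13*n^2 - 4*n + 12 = (n - 2)*(n - 1)*(n + 1)*(n + 6)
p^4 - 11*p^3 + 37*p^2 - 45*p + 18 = (p - 6)*(p - 3)*(p - 1)^2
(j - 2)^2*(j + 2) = j^3 - 2*j^2 - 4*j + 8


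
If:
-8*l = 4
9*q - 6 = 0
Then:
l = -1/2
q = 2/3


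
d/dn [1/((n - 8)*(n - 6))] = 2*(7 - n)/(n^4 - 28*n^3 + 292*n^2 - 1344*n + 2304)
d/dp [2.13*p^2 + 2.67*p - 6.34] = 4.26*p + 2.67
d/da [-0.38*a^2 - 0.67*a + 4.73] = -0.76*a - 0.67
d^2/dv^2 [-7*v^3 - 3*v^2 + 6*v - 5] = -42*v - 6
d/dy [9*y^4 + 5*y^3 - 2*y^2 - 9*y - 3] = 36*y^3 + 15*y^2 - 4*y - 9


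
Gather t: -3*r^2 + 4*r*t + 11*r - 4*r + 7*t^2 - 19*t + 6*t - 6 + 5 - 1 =-3*r^2 + 7*r + 7*t^2 + t*(4*r - 13) - 2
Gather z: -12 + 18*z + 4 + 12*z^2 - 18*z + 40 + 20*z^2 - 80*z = 32*z^2 - 80*z + 32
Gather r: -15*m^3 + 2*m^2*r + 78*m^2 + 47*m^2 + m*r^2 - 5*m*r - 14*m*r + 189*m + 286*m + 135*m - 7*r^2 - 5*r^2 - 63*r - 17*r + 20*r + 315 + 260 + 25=-15*m^3 + 125*m^2 + 610*m + r^2*(m - 12) + r*(2*m^2 - 19*m - 60) + 600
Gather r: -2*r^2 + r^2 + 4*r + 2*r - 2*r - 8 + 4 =-r^2 + 4*r - 4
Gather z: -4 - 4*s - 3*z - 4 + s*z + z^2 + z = -4*s + z^2 + z*(s - 2) - 8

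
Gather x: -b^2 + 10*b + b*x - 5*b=-b^2 + b*x + 5*b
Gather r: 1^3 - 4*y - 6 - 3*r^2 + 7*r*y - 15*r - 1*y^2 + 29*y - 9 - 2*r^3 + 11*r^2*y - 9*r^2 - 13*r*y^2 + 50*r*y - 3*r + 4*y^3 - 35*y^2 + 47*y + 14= -2*r^3 + r^2*(11*y - 12) + r*(-13*y^2 + 57*y - 18) + 4*y^3 - 36*y^2 + 72*y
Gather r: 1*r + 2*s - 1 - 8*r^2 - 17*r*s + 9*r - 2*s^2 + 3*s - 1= -8*r^2 + r*(10 - 17*s) - 2*s^2 + 5*s - 2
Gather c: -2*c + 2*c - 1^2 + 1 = 0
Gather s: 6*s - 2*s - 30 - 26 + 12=4*s - 44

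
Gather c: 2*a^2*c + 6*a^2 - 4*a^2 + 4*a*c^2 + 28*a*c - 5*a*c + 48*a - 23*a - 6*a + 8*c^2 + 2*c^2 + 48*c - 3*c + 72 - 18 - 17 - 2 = 2*a^2 + 19*a + c^2*(4*a + 10) + c*(2*a^2 + 23*a + 45) + 35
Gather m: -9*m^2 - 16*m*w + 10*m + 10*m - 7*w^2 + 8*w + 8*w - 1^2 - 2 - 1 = -9*m^2 + m*(20 - 16*w) - 7*w^2 + 16*w - 4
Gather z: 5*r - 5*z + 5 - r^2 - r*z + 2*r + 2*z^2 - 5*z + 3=-r^2 + 7*r + 2*z^2 + z*(-r - 10) + 8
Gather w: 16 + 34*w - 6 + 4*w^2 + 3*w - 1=4*w^2 + 37*w + 9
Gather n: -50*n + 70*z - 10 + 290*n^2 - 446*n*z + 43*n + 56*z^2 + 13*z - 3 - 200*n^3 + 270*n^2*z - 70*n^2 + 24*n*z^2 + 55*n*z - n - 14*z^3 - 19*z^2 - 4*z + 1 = -200*n^3 + n^2*(270*z + 220) + n*(24*z^2 - 391*z - 8) - 14*z^3 + 37*z^2 + 79*z - 12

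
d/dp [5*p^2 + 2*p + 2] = 10*p + 2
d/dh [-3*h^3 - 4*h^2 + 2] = h*(-9*h - 8)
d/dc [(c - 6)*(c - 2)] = 2*c - 8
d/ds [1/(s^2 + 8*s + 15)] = 2*(-s - 4)/(s^2 + 8*s + 15)^2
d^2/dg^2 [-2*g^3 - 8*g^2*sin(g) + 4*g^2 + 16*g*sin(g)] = 8*g^2*sin(g) - 16*g*sin(g) - 32*g*cos(g) - 12*g - 16*sin(g) + 32*cos(g) + 8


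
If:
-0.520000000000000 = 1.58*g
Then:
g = -0.33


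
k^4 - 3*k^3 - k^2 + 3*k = k*(k - 3)*(k - 1)*(k + 1)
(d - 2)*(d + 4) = d^2 + 2*d - 8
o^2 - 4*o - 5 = (o - 5)*(o + 1)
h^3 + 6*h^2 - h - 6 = (h - 1)*(h + 1)*(h + 6)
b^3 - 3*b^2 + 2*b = b*(b - 2)*(b - 1)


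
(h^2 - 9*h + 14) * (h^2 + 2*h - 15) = h^4 - 7*h^3 - 19*h^2 + 163*h - 210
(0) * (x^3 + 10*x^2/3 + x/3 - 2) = 0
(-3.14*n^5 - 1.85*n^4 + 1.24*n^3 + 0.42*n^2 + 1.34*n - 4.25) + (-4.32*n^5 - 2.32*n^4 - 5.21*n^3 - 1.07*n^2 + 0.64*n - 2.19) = -7.46*n^5 - 4.17*n^4 - 3.97*n^3 - 0.65*n^2 + 1.98*n - 6.44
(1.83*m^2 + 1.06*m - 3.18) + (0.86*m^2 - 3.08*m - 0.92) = 2.69*m^2 - 2.02*m - 4.1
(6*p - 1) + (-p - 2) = 5*p - 3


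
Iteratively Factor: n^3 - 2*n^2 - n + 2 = (n - 2)*(n^2 - 1) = (n - 2)*(n - 1)*(n + 1)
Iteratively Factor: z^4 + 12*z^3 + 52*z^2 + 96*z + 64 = (z + 4)*(z^3 + 8*z^2 + 20*z + 16) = (z + 4)^2*(z^2 + 4*z + 4) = (z + 2)*(z + 4)^2*(z + 2)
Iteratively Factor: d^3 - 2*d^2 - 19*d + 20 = (d - 5)*(d^2 + 3*d - 4) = (d - 5)*(d - 1)*(d + 4)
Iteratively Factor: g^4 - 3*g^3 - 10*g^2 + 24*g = (g + 3)*(g^3 - 6*g^2 + 8*g) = (g - 4)*(g + 3)*(g^2 - 2*g) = (g - 4)*(g - 2)*(g + 3)*(g)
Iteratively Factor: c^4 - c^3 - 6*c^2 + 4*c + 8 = (c - 2)*(c^3 + c^2 - 4*c - 4) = (c - 2)^2*(c^2 + 3*c + 2) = (c - 2)^2*(c + 2)*(c + 1)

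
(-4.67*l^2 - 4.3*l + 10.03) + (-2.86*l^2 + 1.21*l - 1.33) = -7.53*l^2 - 3.09*l + 8.7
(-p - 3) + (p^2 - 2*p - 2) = p^2 - 3*p - 5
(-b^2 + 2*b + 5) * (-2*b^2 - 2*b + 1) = 2*b^4 - 2*b^3 - 15*b^2 - 8*b + 5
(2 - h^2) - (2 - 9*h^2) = 8*h^2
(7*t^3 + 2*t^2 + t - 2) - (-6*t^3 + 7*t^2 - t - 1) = 13*t^3 - 5*t^2 + 2*t - 1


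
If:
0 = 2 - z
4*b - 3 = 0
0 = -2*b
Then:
No Solution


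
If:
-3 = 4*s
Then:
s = -3/4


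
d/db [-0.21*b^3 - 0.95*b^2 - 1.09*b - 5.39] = -0.63*b^2 - 1.9*b - 1.09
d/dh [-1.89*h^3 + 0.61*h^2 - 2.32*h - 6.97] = -5.67*h^2 + 1.22*h - 2.32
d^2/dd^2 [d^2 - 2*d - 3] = 2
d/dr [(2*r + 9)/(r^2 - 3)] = 2*(r^2 - r*(2*r + 9) - 3)/(r^2 - 3)^2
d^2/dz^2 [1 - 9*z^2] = -18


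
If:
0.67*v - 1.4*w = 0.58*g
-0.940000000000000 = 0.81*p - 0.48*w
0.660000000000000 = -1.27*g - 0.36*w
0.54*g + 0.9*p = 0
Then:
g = -1.51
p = 0.90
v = 5.98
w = 3.48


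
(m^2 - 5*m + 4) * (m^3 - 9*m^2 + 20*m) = m^5 - 14*m^4 + 69*m^3 - 136*m^2 + 80*m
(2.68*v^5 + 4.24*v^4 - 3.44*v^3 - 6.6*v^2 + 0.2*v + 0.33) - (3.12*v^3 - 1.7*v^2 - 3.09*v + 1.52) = 2.68*v^5 + 4.24*v^4 - 6.56*v^3 - 4.9*v^2 + 3.29*v - 1.19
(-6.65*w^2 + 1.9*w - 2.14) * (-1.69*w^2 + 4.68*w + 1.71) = 11.2385*w^4 - 34.333*w^3 + 1.1371*w^2 - 6.7662*w - 3.6594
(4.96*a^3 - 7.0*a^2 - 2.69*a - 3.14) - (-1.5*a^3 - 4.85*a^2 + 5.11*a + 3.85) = 6.46*a^3 - 2.15*a^2 - 7.8*a - 6.99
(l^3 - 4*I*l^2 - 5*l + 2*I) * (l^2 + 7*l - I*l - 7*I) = l^5 + 7*l^4 - 5*I*l^4 - 9*l^3 - 35*I*l^3 - 63*l^2 + 7*I*l^2 + 2*l + 49*I*l + 14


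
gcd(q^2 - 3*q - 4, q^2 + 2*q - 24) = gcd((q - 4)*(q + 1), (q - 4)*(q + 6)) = q - 4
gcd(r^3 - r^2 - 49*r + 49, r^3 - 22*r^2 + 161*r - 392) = r - 7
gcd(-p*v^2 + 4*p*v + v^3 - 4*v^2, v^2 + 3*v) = v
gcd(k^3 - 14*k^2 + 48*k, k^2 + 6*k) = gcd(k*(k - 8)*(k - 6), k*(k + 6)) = k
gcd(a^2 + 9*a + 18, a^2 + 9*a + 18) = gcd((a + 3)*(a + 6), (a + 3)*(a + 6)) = a^2 + 9*a + 18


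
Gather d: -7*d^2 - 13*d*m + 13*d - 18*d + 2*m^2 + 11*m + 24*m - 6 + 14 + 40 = -7*d^2 + d*(-13*m - 5) + 2*m^2 + 35*m + 48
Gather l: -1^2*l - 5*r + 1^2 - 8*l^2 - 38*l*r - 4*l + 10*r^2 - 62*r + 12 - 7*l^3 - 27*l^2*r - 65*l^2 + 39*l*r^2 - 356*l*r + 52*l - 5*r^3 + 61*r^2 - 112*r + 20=-7*l^3 + l^2*(-27*r - 73) + l*(39*r^2 - 394*r + 47) - 5*r^3 + 71*r^2 - 179*r + 33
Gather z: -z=-z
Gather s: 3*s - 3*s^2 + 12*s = -3*s^2 + 15*s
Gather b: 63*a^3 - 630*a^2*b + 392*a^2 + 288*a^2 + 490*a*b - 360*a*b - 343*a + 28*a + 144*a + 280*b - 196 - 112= 63*a^3 + 680*a^2 - 171*a + b*(-630*a^2 + 130*a + 280) - 308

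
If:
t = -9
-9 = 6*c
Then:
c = -3/2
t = -9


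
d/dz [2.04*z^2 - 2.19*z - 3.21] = 4.08*z - 2.19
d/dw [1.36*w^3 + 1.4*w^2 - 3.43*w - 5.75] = 4.08*w^2 + 2.8*w - 3.43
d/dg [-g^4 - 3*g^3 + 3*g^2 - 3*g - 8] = -4*g^3 - 9*g^2 + 6*g - 3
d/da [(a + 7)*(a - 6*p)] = 2*a - 6*p + 7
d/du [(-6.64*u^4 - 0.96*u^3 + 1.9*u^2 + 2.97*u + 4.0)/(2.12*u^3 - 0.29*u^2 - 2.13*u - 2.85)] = (-14.0768*u^6 + 3.8512*u^5 + 38.68*u^4 + 67.1928*u^3 - 20.4177*u^2 - 8.51*u + 0.0554999999999986)/(4.4944*u^6 - 1.2296*u^5 - 8.9471*u^4 - 10.8486*u^3 + 6.1899*u^2 + 12.141*u + 8.1225)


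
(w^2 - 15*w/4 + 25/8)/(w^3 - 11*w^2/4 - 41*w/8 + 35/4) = (2*w - 5)/(2*w^2 - 3*w - 14)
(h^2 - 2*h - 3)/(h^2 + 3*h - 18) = (h + 1)/(h + 6)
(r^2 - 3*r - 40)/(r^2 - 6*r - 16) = (r + 5)/(r + 2)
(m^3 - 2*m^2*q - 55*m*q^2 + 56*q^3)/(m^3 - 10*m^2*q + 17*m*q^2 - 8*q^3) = (-m - 7*q)/(-m + q)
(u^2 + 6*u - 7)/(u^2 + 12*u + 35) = (u - 1)/(u + 5)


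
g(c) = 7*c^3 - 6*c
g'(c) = 21*c^2 - 6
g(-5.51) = -1137.93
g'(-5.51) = 631.56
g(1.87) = 34.55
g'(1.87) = 67.43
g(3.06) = 182.21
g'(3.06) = 190.64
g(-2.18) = -59.44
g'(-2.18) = 93.80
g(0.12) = -0.71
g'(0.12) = -5.70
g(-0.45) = 2.06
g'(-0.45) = -1.75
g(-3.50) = -279.12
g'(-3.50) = 251.25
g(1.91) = 37.32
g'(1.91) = 70.61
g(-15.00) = -23535.00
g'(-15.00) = 4719.00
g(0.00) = 0.00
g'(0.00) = -6.00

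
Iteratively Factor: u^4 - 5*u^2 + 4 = (u - 2)*(u^3 + 2*u^2 - u - 2) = (u - 2)*(u + 2)*(u^2 - 1) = (u - 2)*(u + 1)*(u + 2)*(u - 1)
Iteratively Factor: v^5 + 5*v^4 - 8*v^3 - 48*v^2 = (v + 4)*(v^4 + v^3 - 12*v^2) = (v - 3)*(v + 4)*(v^3 + 4*v^2) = (v - 3)*(v + 4)^2*(v^2) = v*(v - 3)*(v + 4)^2*(v)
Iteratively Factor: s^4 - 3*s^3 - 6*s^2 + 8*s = (s - 1)*(s^3 - 2*s^2 - 8*s) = (s - 1)*(s + 2)*(s^2 - 4*s) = s*(s - 1)*(s + 2)*(s - 4)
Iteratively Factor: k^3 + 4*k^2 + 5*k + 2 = (k + 2)*(k^2 + 2*k + 1) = (k + 1)*(k + 2)*(k + 1)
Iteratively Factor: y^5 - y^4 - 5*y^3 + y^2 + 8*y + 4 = (y + 1)*(y^4 - 2*y^3 - 3*y^2 + 4*y + 4) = (y - 2)*(y + 1)*(y^3 - 3*y - 2) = (y - 2)*(y + 1)^2*(y^2 - y - 2) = (y - 2)^2*(y + 1)^2*(y + 1)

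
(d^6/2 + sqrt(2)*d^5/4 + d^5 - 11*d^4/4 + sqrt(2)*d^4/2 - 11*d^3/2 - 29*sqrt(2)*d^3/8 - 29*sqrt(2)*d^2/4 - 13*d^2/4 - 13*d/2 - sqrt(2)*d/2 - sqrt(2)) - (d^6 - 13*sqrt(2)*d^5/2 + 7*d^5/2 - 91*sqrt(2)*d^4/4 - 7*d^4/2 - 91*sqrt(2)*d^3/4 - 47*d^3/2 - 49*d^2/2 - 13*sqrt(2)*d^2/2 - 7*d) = -d^6/2 - 5*d^5/2 + 27*sqrt(2)*d^5/4 + 3*d^4/4 + 93*sqrt(2)*d^4/4 + 18*d^3 + 153*sqrt(2)*d^3/8 - 3*sqrt(2)*d^2/4 + 85*d^2/4 - sqrt(2)*d/2 + d/2 - sqrt(2)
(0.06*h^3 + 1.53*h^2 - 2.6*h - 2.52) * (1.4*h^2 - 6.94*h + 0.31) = 0.084*h^5 + 1.7256*h^4 - 14.2396*h^3 + 14.9903*h^2 + 16.6828*h - 0.7812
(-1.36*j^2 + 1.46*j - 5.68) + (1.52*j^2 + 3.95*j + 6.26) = 0.16*j^2 + 5.41*j + 0.58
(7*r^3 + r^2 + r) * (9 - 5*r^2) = -35*r^5 - 5*r^4 + 58*r^3 + 9*r^2 + 9*r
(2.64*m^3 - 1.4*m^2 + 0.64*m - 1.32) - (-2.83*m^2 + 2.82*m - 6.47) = 2.64*m^3 + 1.43*m^2 - 2.18*m + 5.15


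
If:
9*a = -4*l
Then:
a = -4*l/9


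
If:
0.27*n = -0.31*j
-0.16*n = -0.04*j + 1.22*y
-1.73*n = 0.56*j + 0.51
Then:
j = 0.36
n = -0.41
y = 0.07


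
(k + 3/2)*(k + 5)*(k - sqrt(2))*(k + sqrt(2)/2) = k^4 - sqrt(2)*k^3/2 + 13*k^3/2 - 13*sqrt(2)*k^2/4 + 13*k^2/2 - 13*k/2 - 15*sqrt(2)*k/4 - 15/2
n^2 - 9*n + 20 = (n - 5)*(n - 4)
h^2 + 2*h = h*(h + 2)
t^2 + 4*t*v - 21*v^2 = (t - 3*v)*(t + 7*v)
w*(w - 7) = w^2 - 7*w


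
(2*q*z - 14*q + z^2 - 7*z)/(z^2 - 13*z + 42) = (2*q + z)/(z - 6)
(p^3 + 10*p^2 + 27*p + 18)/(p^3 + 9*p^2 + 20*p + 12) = (p + 3)/(p + 2)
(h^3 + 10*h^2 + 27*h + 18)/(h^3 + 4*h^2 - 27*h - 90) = (h + 1)/(h - 5)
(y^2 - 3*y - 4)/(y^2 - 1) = (y - 4)/(y - 1)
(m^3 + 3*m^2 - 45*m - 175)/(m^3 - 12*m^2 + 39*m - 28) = (m^2 + 10*m + 25)/(m^2 - 5*m + 4)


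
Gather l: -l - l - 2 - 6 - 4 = -2*l - 12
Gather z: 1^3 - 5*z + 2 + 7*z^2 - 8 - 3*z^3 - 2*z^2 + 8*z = -3*z^3 + 5*z^2 + 3*z - 5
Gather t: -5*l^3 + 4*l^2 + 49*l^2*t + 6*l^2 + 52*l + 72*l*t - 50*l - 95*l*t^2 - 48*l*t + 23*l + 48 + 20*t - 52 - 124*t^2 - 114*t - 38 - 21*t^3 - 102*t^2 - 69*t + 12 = -5*l^3 + 10*l^2 + 25*l - 21*t^3 + t^2*(-95*l - 226) + t*(49*l^2 + 24*l - 163) - 30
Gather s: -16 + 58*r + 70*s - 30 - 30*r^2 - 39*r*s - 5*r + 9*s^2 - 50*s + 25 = -30*r^2 + 53*r + 9*s^2 + s*(20 - 39*r) - 21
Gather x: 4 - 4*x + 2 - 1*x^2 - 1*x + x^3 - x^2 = x^3 - 2*x^2 - 5*x + 6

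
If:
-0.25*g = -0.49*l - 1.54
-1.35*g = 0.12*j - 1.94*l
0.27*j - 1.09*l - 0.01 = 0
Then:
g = -7.54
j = -28.18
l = -6.99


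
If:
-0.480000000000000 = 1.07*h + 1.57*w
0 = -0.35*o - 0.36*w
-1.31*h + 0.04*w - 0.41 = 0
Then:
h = -0.32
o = 0.09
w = -0.09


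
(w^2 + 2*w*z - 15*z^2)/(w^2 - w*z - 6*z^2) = (w + 5*z)/(w + 2*z)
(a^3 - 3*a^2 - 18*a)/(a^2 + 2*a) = (a^2 - 3*a - 18)/(a + 2)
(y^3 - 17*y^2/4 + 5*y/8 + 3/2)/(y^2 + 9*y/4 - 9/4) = (y^2 - 7*y/2 - 2)/(y + 3)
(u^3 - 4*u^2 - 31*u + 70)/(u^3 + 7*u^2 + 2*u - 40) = (u - 7)/(u + 4)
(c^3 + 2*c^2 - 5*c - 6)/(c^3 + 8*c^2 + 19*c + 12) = (c - 2)/(c + 4)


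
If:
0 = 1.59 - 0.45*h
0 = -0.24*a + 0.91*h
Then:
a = 13.40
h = 3.53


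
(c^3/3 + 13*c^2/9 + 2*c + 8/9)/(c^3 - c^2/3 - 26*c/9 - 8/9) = (c^2 + 3*c + 2)/(3*c^2 - 5*c - 2)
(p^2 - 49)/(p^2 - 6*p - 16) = (49 - p^2)/(-p^2 + 6*p + 16)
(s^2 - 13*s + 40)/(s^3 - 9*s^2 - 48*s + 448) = (s - 5)/(s^2 - s - 56)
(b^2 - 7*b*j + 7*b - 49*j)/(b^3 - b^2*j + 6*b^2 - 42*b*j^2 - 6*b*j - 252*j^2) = (b + 7)/(b^2 + 6*b*j + 6*b + 36*j)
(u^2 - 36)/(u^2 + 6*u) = (u - 6)/u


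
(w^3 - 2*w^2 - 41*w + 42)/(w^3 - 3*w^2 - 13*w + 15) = (w^2 - w - 42)/(w^2 - 2*w - 15)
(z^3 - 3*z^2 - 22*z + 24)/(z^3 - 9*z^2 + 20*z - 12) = (z + 4)/(z - 2)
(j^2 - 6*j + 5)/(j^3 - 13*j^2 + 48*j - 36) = (j - 5)/(j^2 - 12*j + 36)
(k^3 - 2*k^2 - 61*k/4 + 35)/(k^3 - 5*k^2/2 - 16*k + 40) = (k - 7/2)/(k - 4)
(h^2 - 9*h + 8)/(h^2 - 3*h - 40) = (h - 1)/(h + 5)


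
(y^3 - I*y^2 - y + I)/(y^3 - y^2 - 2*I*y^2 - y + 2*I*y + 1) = (y + 1)/(y - I)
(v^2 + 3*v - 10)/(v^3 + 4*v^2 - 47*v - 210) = (v - 2)/(v^2 - v - 42)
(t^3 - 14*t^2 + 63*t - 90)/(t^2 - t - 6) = (t^2 - 11*t + 30)/(t + 2)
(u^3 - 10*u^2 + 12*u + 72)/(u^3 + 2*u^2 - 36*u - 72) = (u - 6)/(u + 6)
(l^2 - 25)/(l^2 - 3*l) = (l^2 - 25)/(l*(l - 3))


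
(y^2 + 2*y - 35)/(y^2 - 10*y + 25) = (y + 7)/(y - 5)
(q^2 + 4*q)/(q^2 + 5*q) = (q + 4)/(q + 5)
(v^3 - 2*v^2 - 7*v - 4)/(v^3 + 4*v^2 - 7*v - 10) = (v^2 - 3*v - 4)/(v^2 + 3*v - 10)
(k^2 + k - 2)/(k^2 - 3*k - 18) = (-k^2 - k + 2)/(-k^2 + 3*k + 18)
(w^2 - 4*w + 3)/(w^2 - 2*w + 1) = (w - 3)/(w - 1)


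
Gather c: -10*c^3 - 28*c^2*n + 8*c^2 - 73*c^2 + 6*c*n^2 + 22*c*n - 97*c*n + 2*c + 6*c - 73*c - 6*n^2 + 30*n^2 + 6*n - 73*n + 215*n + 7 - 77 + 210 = -10*c^3 + c^2*(-28*n - 65) + c*(6*n^2 - 75*n - 65) + 24*n^2 + 148*n + 140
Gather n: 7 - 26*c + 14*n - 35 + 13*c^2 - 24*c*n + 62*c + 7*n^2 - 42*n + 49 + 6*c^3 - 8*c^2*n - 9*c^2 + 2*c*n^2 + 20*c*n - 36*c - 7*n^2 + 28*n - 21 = 6*c^3 + 4*c^2 + 2*c*n^2 + n*(-8*c^2 - 4*c)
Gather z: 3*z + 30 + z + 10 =4*z + 40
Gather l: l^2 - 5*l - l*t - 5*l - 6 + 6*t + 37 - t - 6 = l^2 + l*(-t - 10) + 5*t + 25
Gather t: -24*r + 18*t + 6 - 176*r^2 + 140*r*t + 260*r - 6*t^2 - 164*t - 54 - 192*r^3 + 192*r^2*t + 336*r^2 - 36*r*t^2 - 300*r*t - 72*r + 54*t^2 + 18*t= -192*r^3 + 160*r^2 + 164*r + t^2*(48 - 36*r) + t*(192*r^2 - 160*r - 128) - 48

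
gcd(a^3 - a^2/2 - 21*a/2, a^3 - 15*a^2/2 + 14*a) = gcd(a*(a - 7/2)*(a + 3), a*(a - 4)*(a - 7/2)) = a^2 - 7*a/2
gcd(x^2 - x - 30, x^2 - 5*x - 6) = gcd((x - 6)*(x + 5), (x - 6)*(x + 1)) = x - 6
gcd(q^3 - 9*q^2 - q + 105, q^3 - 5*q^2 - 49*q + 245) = q^2 - 12*q + 35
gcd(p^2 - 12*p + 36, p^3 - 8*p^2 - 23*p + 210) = p - 6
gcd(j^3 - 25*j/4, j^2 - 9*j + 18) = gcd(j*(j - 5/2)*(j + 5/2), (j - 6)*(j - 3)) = 1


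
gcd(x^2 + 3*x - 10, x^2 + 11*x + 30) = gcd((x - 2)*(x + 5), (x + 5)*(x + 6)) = x + 5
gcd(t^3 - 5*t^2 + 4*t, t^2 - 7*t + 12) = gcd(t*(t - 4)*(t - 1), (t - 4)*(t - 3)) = t - 4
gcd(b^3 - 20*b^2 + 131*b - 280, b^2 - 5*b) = b - 5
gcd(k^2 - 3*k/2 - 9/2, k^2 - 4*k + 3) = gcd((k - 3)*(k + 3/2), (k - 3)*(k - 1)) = k - 3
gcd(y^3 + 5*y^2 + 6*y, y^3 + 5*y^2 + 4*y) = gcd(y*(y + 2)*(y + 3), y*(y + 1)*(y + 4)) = y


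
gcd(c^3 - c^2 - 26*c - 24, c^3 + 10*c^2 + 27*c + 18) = c + 1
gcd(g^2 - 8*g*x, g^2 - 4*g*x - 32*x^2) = -g + 8*x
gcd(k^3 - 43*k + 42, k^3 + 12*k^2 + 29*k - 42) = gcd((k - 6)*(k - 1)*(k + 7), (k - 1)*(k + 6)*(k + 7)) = k^2 + 6*k - 7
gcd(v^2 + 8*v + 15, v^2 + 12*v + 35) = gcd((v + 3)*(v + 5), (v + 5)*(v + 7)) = v + 5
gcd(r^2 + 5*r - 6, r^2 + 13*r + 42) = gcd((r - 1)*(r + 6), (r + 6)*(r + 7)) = r + 6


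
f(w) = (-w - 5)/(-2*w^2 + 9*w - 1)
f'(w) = (-w - 5)*(4*w - 9)/(-2*w^2 + 9*w - 1)^2 - 1/(-2*w^2 + 9*w - 1)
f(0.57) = -1.60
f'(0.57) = 2.80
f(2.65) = -0.87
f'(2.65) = -0.27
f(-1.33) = 0.22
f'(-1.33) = 0.25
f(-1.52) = 0.18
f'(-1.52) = 0.19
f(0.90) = -1.08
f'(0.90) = 0.88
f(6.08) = 0.55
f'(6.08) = -0.37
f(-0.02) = 4.22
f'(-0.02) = 33.28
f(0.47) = -1.96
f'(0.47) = 4.65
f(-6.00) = -0.00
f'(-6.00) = 0.01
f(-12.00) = -0.02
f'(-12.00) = 0.00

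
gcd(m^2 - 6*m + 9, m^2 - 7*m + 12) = m - 3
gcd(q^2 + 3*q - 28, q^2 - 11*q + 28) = q - 4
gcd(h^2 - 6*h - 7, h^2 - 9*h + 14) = h - 7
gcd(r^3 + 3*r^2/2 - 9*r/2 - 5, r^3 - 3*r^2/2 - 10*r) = r + 5/2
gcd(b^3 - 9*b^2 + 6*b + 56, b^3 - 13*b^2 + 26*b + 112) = b^2 - 5*b - 14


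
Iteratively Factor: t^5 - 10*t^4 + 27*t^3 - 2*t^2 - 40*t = (t - 4)*(t^4 - 6*t^3 + 3*t^2 + 10*t) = (t - 5)*(t - 4)*(t^3 - t^2 - 2*t) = (t - 5)*(t - 4)*(t + 1)*(t^2 - 2*t) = (t - 5)*(t - 4)*(t - 2)*(t + 1)*(t)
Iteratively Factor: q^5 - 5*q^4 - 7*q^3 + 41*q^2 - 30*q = (q - 2)*(q^4 - 3*q^3 - 13*q^2 + 15*q) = (q - 2)*(q + 3)*(q^3 - 6*q^2 + 5*q) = q*(q - 2)*(q + 3)*(q^2 - 6*q + 5) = q*(q - 5)*(q - 2)*(q + 3)*(q - 1)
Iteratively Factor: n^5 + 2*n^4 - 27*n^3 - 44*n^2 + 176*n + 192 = (n + 4)*(n^4 - 2*n^3 - 19*n^2 + 32*n + 48) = (n - 4)*(n + 4)*(n^3 + 2*n^2 - 11*n - 12) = (n - 4)*(n + 4)^2*(n^2 - 2*n - 3) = (n - 4)*(n + 1)*(n + 4)^2*(n - 3)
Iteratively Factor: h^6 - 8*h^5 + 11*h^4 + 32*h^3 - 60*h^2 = (h - 2)*(h^5 - 6*h^4 - h^3 + 30*h^2) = (h - 5)*(h - 2)*(h^4 - h^3 - 6*h^2) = h*(h - 5)*(h - 2)*(h^3 - h^2 - 6*h) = h*(h - 5)*(h - 3)*(h - 2)*(h^2 + 2*h) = h^2*(h - 5)*(h - 3)*(h - 2)*(h + 2)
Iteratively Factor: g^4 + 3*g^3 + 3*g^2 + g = (g + 1)*(g^3 + 2*g^2 + g) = (g + 1)^2*(g^2 + g) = g*(g + 1)^2*(g + 1)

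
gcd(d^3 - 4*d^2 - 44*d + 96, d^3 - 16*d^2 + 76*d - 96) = d^2 - 10*d + 16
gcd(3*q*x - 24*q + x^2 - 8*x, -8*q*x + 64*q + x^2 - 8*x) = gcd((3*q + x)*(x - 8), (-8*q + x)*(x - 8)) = x - 8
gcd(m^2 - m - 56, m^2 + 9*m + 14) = m + 7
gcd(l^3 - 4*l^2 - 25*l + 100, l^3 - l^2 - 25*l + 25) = l^2 - 25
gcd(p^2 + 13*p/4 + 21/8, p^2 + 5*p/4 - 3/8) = p + 3/2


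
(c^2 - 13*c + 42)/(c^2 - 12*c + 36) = (c - 7)/(c - 6)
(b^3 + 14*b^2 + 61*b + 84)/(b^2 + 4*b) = b + 10 + 21/b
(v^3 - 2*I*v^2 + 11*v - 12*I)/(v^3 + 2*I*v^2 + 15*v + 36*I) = (v - I)/(v + 3*I)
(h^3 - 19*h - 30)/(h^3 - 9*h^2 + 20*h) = (h^2 + 5*h + 6)/(h*(h - 4))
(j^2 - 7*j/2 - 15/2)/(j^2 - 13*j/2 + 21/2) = (2*j^2 - 7*j - 15)/(2*j^2 - 13*j + 21)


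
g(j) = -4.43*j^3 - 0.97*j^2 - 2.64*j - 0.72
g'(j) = -13.29*j^2 - 1.94*j - 2.64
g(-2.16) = 45.10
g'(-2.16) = -60.46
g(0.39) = -2.16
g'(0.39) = -5.42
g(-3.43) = 175.69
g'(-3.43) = -152.34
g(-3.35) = 163.79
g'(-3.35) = -145.29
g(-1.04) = 5.96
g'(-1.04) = -15.00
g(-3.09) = 128.88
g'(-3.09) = -123.54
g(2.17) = -56.28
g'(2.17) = -69.43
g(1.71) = -30.22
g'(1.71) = -44.82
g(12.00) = -7827.12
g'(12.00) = -1939.68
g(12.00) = -7827.12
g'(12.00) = -1939.68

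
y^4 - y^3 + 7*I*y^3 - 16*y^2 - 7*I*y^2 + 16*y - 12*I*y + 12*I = (y - 1)*(y + 2*I)^2*(y + 3*I)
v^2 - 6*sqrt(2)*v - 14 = (v - 7*sqrt(2))*(v + sqrt(2))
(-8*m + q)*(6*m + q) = -48*m^2 - 2*m*q + q^2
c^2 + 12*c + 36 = (c + 6)^2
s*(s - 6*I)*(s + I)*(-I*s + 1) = -I*s^4 - 4*s^3 - 11*I*s^2 + 6*s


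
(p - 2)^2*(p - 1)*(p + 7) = p^4 + 2*p^3 - 27*p^2 + 52*p - 28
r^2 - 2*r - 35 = (r - 7)*(r + 5)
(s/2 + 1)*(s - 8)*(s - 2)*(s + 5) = s^4/2 - 3*s^3/2 - 22*s^2 + 6*s + 80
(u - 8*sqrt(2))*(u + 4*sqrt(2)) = u^2 - 4*sqrt(2)*u - 64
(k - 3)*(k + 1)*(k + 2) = k^3 - 7*k - 6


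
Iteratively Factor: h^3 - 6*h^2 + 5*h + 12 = (h + 1)*(h^2 - 7*h + 12) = (h - 4)*(h + 1)*(h - 3)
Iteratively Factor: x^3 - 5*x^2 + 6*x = (x)*(x^2 - 5*x + 6) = x*(x - 2)*(x - 3)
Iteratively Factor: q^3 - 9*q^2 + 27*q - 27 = (q - 3)*(q^2 - 6*q + 9) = (q - 3)^2*(q - 3)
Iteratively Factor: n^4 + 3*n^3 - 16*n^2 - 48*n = (n + 4)*(n^3 - n^2 - 12*n) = (n - 4)*(n + 4)*(n^2 + 3*n) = n*(n - 4)*(n + 4)*(n + 3)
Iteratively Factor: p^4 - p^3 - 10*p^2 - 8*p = (p + 1)*(p^3 - 2*p^2 - 8*p) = (p + 1)*(p + 2)*(p^2 - 4*p) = p*(p + 1)*(p + 2)*(p - 4)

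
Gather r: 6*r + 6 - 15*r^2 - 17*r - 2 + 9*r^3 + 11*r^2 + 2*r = 9*r^3 - 4*r^2 - 9*r + 4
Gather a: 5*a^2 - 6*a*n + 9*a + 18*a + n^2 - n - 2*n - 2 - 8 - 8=5*a^2 + a*(27 - 6*n) + n^2 - 3*n - 18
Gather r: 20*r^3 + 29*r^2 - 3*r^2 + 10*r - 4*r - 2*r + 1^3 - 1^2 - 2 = 20*r^3 + 26*r^2 + 4*r - 2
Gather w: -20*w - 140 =-20*w - 140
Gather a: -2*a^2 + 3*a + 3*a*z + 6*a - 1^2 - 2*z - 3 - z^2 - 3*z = -2*a^2 + a*(3*z + 9) - z^2 - 5*z - 4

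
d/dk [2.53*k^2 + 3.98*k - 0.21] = 5.06*k + 3.98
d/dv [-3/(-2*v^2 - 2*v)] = 3*(-2*v - 1)/(2*v^2*(v + 1)^2)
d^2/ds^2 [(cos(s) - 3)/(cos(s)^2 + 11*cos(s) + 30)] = (-9*(1 - cos(2*s))^2*cos(s) + 23*(1 - cos(2*s))^2 - 8227*cos(s) + 722*cos(2*s) + 273*cos(3*s) + 2*cos(5*s) - 4194)/(4*(cos(s) + 5)^3*(cos(s) + 6)^3)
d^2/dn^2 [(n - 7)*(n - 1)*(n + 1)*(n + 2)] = 12*n^2 - 30*n - 30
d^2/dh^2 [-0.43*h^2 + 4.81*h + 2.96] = -0.860000000000000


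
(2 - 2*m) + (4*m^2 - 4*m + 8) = 4*m^2 - 6*m + 10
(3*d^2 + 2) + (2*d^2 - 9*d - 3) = 5*d^2 - 9*d - 1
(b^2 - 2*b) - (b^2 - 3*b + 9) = b - 9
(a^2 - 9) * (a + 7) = a^3 + 7*a^2 - 9*a - 63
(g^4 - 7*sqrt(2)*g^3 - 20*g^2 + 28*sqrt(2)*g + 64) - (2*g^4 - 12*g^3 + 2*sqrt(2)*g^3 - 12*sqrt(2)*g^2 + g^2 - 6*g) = -g^4 - 9*sqrt(2)*g^3 + 12*g^3 - 21*g^2 + 12*sqrt(2)*g^2 + 6*g + 28*sqrt(2)*g + 64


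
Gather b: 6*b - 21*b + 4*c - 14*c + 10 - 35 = -15*b - 10*c - 25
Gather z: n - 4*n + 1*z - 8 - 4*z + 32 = -3*n - 3*z + 24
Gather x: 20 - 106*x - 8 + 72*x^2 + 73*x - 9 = 72*x^2 - 33*x + 3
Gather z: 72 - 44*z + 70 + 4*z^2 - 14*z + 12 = 4*z^2 - 58*z + 154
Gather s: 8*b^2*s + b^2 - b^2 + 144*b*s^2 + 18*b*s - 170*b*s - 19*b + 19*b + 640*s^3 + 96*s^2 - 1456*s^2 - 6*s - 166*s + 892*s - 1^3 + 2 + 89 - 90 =640*s^3 + s^2*(144*b - 1360) + s*(8*b^2 - 152*b + 720)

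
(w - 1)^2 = w^2 - 2*w + 1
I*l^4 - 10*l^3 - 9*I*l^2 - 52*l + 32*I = (l - I)*(l + 4*I)*(l + 8*I)*(I*l + 1)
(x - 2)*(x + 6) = x^2 + 4*x - 12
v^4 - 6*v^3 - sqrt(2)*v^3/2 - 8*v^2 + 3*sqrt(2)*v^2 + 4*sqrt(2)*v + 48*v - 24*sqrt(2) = (v - 6)*(v - 2*sqrt(2))*(v - sqrt(2)/2)*(v + 2*sqrt(2))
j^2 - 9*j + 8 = (j - 8)*(j - 1)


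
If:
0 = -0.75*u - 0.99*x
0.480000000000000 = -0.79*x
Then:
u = 0.80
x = -0.61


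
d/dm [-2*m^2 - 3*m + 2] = -4*m - 3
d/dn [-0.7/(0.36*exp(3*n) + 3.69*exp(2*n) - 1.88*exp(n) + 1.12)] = (0.756*exp(2*n) + 5.166*exp(n) - 1.316)*exp(n)/(0.36*exp(3*n) + 3.69*exp(2*n) - 1.88*exp(n) + 1.12)^2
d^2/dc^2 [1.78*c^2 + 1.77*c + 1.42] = 3.56000000000000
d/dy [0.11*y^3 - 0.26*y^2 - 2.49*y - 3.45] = 0.33*y^2 - 0.52*y - 2.49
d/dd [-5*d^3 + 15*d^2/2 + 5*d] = -15*d^2 + 15*d + 5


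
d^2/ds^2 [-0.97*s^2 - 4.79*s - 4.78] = -1.94000000000000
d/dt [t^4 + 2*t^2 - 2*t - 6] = 4*t^3 + 4*t - 2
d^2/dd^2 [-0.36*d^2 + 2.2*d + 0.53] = -0.720000000000000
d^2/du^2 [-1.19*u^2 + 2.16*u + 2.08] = -2.38000000000000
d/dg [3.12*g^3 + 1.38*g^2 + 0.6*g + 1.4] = 9.36*g^2 + 2.76*g + 0.6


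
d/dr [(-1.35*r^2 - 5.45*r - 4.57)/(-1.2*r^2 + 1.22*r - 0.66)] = (-8.187*r^2 - 9.186*r + 9.1724)/(1.44*r^4 - 2.928*r^3 + 3.0724*r^2 - 1.6104*r + 0.4356)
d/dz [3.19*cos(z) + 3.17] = -3.19*sin(z)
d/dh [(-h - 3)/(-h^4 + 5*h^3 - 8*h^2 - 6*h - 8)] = (h^4 - 5*h^3 + 8*h^2 + 6*h - (h + 3)*(4*h^3 - 15*h^2 + 16*h + 6) + 8)/(h^4 - 5*h^3 + 8*h^2 + 6*h + 8)^2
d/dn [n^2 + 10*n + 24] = 2*n + 10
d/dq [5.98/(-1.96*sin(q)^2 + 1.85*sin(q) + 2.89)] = (23.4416*sin(q) - 11.063)*cos(q)/(-1.96*sin(q)^2 + 1.85*sin(q) + 2.89)^2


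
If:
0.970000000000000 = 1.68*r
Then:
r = 0.58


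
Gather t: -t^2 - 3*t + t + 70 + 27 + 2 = -t^2 - 2*t + 99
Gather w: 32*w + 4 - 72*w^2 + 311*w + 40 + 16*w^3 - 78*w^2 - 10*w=16*w^3 - 150*w^2 + 333*w + 44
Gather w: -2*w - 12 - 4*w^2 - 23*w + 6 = -4*w^2 - 25*w - 6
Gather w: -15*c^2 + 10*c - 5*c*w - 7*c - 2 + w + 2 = -15*c^2 + 3*c + w*(1 - 5*c)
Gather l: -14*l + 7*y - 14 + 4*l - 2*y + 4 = -10*l + 5*y - 10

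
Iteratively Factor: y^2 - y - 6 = (y - 3)*(y + 2)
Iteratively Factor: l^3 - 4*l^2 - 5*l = (l)*(l^2 - 4*l - 5) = l*(l - 5)*(l + 1)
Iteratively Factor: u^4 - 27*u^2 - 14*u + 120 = (u + 3)*(u^3 - 3*u^2 - 18*u + 40) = (u - 5)*(u + 3)*(u^2 + 2*u - 8) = (u - 5)*(u + 3)*(u + 4)*(u - 2)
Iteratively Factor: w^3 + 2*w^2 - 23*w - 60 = (w - 5)*(w^2 + 7*w + 12) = (w - 5)*(w + 3)*(w + 4)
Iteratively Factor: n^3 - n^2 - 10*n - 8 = (n - 4)*(n^2 + 3*n + 2) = (n - 4)*(n + 1)*(n + 2)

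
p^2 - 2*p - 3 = (p - 3)*(p + 1)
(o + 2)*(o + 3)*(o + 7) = o^3 + 12*o^2 + 41*o + 42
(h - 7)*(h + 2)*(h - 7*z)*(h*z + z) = h^4*z - 7*h^3*z^2 - 4*h^3*z + 28*h^2*z^2 - 19*h^2*z + 133*h*z^2 - 14*h*z + 98*z^2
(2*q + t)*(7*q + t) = 14*q^2 + 9*q*t + t^2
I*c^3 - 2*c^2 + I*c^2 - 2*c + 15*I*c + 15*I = (c - 3*I)*(c + 5*I)*(I*c + I)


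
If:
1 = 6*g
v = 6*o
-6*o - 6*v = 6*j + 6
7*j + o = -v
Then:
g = 1/6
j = 1/6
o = -1/6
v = -1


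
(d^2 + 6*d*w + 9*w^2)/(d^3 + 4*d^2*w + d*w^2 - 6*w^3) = (-d - 3*w)/(-d^2 - d*w + 2*w^2)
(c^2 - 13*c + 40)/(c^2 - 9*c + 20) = (c - 8)/(c - 4)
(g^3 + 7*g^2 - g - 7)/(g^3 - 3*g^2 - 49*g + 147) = (g^2 - 1)/(g^2 - 10*g + 21)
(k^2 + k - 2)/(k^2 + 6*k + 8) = (k - 1)/(k + 4)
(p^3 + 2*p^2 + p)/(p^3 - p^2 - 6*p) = (p^2 + 2*p + 1)/(p^2 - p - 6)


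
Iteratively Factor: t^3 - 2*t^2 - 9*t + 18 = (t + 3)*(t^2 - 5*t + 6) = (t - 3)*(t + 3)*(t - 2)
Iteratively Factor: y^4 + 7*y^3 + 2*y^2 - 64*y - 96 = (y - 3)*(y^3 + 10*y^2 + 32*y + 32) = (y - 3)*(y + 4)*(y^2 + 6*y + 8) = (y - 3)*(y + 4)^2*(y + 2)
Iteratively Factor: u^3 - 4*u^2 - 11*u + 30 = (u - 2)*(u^2 - 2*u - 15) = (u - 5)*(u - 2)*(u + 3)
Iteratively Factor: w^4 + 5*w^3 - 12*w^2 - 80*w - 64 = (w + 4)*(w^3 + w^2 - 16*w - 16) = (w + 1)*(w + 4)*(w^2 - 16) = (w + 1)*(w + 4)^2*(w - 4)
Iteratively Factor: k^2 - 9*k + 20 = (k - 5)*(k - 4)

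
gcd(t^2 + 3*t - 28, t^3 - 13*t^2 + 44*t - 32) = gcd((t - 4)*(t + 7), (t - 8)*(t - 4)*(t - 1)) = t - 4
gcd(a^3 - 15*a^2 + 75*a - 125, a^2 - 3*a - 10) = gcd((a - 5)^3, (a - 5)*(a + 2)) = a - 5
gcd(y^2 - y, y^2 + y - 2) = y - 1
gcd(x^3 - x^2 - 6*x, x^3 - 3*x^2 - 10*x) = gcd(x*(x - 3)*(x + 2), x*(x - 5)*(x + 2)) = x^2 + 2*x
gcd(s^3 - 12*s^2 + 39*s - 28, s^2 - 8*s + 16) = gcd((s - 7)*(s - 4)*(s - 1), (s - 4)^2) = s - 4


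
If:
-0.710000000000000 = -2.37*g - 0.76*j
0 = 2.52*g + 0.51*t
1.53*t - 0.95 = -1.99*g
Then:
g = -0.17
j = 1.47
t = 0.84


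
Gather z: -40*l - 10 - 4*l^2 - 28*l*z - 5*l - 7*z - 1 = -4*l^2 - 45*l + z*(-28*l - 7) - 11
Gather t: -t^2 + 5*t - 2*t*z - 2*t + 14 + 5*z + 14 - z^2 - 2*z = -t^2 + t*(3 - 2*z) - z^2 + 3*z + 28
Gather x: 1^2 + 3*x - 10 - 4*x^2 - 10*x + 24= -4*x^2 - 7*x + 15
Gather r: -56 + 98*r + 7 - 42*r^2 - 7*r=-42*r^2 + 91*r - 49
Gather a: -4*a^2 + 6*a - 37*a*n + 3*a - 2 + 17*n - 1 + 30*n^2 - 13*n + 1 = -4*a^2 + a*(9 - 37*n) + 30*n^2 + 4*n - 2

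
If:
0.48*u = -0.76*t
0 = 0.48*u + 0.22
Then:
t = 0.29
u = -0.46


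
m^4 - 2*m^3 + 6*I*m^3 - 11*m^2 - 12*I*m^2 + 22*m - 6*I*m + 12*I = (m - 2)*(m + I)*(m + 2*I)*(m + 3*I)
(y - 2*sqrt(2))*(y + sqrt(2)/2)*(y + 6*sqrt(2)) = y^3 + 9*sqrt(2)*y^2/2 - 20*y - 12*sqrt(2)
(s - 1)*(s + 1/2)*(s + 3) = s^3 + 5*s^2/2 - 2*s - 3/2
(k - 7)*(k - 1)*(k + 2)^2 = k^4 - 4*k^3 - 21*k^2 - 4*k + 28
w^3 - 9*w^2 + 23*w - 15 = (w - 5)*(w - 3)*(w - 1)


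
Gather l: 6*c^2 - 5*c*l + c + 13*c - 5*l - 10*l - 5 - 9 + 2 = 6*c^2 + 14*c + l*(-5*c - 15) - 12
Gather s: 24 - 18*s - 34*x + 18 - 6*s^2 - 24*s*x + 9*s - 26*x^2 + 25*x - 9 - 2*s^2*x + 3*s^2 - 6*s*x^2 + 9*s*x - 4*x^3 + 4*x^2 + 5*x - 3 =s^2*(-2*x - 3) + s*(-6*x^2 - 15*x - 9) - 4*x^3 - 22*x^2 - 4*x + 30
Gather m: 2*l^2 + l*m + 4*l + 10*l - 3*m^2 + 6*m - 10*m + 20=2*l^2 + 14*l - 3*m^2 + m*(l - 4) + 20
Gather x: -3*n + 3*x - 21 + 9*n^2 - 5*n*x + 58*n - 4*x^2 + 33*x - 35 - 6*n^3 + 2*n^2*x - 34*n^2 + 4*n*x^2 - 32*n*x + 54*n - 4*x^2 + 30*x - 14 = -6*n^3 - 25*n^2 + 109*n + x^2*(4*n - 8) + x*(2*n^2 - 37*n + 66) - 70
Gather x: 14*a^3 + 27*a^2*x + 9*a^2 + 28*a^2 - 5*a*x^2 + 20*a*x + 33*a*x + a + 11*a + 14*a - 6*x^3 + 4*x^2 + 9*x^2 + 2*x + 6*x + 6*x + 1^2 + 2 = 14*a^3 + 37*a^2 + 26*a - 6*x^3 + x^2*(13 - 5*a) + x*(27*a^2 + 53*a + 14) + 3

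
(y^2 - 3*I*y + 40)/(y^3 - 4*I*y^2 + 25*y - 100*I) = (y - 8*I)/(y^2 - 9*I*y - 20)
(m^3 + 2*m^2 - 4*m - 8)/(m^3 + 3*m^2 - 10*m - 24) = (m^2 - 4)/(m^2 + m - 12)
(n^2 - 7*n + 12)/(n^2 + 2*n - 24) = (n - 3)/(n + 6)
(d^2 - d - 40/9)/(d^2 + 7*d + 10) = (d^2 - d - 40/9)/(d^2 + 7*d + 10)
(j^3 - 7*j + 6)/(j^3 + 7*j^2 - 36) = (j - 1)/(j + 6)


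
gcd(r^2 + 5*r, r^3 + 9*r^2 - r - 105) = r + 5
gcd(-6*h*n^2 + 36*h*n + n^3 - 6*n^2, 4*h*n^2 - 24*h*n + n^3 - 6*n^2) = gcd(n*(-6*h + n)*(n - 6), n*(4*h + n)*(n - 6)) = n^2 - 6*n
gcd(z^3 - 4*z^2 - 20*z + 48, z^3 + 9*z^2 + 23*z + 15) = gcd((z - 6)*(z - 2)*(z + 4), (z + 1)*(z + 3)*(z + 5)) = 1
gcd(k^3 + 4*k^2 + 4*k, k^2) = k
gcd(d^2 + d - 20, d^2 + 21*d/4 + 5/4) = d + 5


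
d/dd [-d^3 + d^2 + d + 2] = -3*d^2 + 2*d + 1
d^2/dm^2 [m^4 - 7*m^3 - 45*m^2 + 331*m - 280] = 12*m^2 - 42*m - 90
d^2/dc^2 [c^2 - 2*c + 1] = 2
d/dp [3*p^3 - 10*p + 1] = 9*p^2 - 10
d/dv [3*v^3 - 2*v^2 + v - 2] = 9*v^2 - 4*v + 1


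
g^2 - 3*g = g*(g - 3)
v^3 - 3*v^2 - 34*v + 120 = (v - 5)*(v - 4)*(v + 6)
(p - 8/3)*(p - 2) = p^2 - 14*p/3 + 16/3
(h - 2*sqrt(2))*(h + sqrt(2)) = h^2 - sqrt(2)*h - 4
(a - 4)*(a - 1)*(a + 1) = a^3 - 4*a^2 - a + 4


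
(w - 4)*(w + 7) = w^2 + 3*w - 28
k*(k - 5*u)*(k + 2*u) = k^3 - 3*k^2*u - 10*k*u^2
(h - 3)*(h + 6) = h^2 + 3*h - 18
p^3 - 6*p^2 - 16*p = p*(p - 8)*(p + 2)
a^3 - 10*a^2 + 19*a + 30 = (a - 6)*(a - 5)*(a + 1)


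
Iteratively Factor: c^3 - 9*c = (c)*(c^2 - 9) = c*(c - 3)*(c + 3)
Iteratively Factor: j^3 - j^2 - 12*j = (j)*(j^2 - j - 12) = j*(j + 3)*(j - 4)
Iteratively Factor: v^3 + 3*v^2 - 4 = (v + 2)*(v^2 + v - 2) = (v - 1)*(v + 2)*(v + 2)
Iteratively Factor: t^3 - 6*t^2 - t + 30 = (t - 5)*(t^2 - t - 6) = (t - 5)*(t - 3)*(t + 2)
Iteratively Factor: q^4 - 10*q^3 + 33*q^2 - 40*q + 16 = (q - 1)*(q^3 - 9*q^2 + 24*q - 16) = (q - 1)^2*(q^2 - 8*q + 16) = (q - 4)*(q - 1)^2*(q - 4)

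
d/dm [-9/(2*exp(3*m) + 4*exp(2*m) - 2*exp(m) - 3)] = (54*exp(2*m) + 72*exp(m) - 18)*exp(m)/(2*exp(3*m) + 4*exp(2*m) - 2*exp(m) - 3)^2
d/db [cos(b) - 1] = -sin(b)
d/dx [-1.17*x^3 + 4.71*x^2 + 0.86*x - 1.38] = -3.51*x^2 + 9.42*x + 0.86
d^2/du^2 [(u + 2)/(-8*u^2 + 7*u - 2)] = 2*(-(u + 2)*(16*u - 7)^2 + 3*(8*u + 3)*(8*u^2 - 7*u + 2))/(8*u^2 - 7*u + 2)^3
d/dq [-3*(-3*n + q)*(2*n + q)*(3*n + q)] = 27*n^2 - 12*n*q - 9*q^2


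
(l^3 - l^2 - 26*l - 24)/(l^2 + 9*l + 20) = (l^2 - 5*l - 6)/(l + 5)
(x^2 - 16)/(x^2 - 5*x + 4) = (x + 4)/(x - 1)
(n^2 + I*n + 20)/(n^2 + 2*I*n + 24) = (n + 5*I)/(n + 6*I)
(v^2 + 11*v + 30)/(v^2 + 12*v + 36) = (v + 5)/(v + 6)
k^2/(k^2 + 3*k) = k/(k + 3)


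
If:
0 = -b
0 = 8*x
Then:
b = 0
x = 0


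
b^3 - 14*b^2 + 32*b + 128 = (b - 8)^2*(b + 2)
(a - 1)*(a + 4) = a^2 + 3*a - 4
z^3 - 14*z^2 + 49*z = z*(z - 7)^2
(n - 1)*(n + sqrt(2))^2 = n^3 - n^2 + 2*sqrt(2)*n^2 - 2*sqrt(2)*n + 2*n - 2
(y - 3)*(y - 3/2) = y^2 - 9*y/2 + 9/2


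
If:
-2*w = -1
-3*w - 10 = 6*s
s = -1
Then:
No Solution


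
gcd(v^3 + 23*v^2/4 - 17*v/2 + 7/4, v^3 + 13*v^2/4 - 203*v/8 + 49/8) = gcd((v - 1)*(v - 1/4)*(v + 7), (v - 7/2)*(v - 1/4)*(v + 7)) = v^2 + 27*v/4 - 7/4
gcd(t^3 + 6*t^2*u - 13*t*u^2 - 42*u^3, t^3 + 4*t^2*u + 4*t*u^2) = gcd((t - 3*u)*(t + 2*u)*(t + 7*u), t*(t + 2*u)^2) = t + 2*u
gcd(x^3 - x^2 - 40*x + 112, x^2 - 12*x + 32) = x - 4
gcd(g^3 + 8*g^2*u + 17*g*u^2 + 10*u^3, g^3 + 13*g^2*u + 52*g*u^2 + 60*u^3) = g^2 + 7*g*u + 10*u^2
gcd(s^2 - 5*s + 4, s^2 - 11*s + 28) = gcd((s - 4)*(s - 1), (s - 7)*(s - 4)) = s - 4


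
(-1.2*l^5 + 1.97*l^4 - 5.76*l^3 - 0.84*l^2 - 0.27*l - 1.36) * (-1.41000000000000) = 1.692*l^5 - 2.7777*l^4 + 8.1216*l^3 + 1.1844*l^2 + 0.3807*l + 1.9176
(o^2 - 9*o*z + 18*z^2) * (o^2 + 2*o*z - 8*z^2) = o^4 - 7*o^3*z - 8*o^2*z^2 + 108*o*z^3 - 144*z^4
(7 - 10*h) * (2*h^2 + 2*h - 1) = -20*h^3 - 6*h^2 + 24*h - 7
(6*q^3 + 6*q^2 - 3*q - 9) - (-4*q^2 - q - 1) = 6*q^3 + 10*q^2 - 2*q - 8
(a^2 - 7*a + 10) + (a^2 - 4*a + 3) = 2*a^2 - 11*a + 13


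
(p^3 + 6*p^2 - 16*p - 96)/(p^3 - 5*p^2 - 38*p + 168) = (p + 4)/(p - 7)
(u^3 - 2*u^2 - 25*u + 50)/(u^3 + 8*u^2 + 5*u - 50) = (u - 5)/(u + 5)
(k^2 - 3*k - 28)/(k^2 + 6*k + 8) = (k - 7)/(k + 2)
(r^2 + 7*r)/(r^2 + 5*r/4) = 4*(r + 7)/(4*r + 5)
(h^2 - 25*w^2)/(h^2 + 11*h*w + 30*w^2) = (h - 5*w)/(h + 6*w)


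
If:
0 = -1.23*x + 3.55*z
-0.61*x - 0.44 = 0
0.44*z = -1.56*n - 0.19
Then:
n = -0.05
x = -0.72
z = -0.25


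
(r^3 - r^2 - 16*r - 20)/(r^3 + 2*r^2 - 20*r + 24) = (r^3 - r^2 - 16*r - 20)/(r^3 + 2*r^2 - 20*r + 24)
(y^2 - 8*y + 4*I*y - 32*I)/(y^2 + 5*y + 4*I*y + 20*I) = (y - 8)/(y + 5)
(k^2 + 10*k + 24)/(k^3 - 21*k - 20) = (k + 6)/(k^2 - 4*k - 5)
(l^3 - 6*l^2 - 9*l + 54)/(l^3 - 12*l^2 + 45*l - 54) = (l + 3)/(l - 3)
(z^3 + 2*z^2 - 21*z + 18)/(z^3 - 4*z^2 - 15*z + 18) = (z^2 + 3*z - 18)/(z^2 - 3*z - 18)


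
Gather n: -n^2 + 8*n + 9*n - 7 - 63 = -n^2 + 17*n - 70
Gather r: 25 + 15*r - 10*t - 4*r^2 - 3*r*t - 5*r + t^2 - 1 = -4*r^2 + r*(10 - 3*t) + t^2 - 10*t + 24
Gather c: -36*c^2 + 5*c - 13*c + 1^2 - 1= -36*c^2 - 8*c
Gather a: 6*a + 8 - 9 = 6*a - 1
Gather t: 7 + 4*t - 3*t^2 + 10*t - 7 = -3*t^2 + 14*t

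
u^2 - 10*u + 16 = (u - 8)*(u - 2)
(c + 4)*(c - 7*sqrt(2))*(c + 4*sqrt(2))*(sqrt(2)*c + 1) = sqrt(2)*c^4 - 5*c^3 + 4*sqrt(2)*c^3 - 59*sqrt(2)*c^2 - 20*c^2 - 236*sqrt(2)*c - 56*c - 224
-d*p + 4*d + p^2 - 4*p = (-d + p)*(p - 4)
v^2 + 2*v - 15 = (v - 3)*(v + 5)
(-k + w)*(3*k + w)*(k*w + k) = -3*k^3*w - 3*k^3 + 2*k^2*w^2 + 2*k^2*w + k*w^3 + k*w^2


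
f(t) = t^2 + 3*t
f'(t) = 2*t + 3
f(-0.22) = -0.61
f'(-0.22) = 2.56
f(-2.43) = -1.39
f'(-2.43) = -1.86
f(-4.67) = 7.80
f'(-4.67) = -6.34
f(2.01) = 10.07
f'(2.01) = 7.02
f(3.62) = 23.96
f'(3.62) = 10.24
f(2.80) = 16.24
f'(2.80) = 8.60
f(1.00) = 4.00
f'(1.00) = 5.00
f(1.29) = 5.53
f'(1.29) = 5.58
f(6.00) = 54.00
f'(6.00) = 15.00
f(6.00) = 54.00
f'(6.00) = 15.00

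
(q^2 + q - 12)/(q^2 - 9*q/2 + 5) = 2*(q^2 + q - 12)/(2*q^2 - 9*q + 10)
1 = 1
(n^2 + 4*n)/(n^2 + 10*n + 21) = n*(n + 4)/(n^2 + 10*n + 21)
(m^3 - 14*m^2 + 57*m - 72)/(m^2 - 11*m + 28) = (m^3 - 14*m^2 + 57*m - 72)/(m^2 - 11*m + 28)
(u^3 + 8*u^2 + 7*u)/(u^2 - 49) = u*(u + 1)/(u - 7)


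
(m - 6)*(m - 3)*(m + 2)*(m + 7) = m^4 - 49*m^2 + 36*m + 252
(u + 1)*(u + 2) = u^2 + 3*u + 2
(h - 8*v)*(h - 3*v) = h^2 - 11*h*v + 24*v^2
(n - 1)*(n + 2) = n^2 + n - 2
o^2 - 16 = (o - 4)*(o + 4)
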